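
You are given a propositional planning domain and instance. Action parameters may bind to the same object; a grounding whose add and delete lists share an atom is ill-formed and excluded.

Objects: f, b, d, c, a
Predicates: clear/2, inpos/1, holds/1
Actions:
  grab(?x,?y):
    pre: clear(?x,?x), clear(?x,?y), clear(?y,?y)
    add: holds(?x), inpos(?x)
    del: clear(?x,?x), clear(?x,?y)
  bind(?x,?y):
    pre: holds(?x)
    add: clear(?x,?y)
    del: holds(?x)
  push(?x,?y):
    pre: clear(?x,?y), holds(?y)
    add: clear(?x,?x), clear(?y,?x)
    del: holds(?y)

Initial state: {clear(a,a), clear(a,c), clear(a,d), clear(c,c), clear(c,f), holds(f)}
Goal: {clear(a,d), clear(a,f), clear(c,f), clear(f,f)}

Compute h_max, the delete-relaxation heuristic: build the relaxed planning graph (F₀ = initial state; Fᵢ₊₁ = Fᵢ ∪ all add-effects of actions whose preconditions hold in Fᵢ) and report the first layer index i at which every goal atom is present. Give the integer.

2

F0 = init (6 atoms)
F1 = F0 ∪ {clear(f,a), clear(f,b), clear(f,c), clear(f,d), clear(f,f), holds(a), holds(c), inpos(a), inpos(c)}  (15 atoms)
F2 = F1 ∪ {clear(a,b), clear(a,f), clear(c,a), clear(c,b), clear(c,d), inpos(f)}  (21 atoms)
goal ⊆ F2  ⇒  h_max = 2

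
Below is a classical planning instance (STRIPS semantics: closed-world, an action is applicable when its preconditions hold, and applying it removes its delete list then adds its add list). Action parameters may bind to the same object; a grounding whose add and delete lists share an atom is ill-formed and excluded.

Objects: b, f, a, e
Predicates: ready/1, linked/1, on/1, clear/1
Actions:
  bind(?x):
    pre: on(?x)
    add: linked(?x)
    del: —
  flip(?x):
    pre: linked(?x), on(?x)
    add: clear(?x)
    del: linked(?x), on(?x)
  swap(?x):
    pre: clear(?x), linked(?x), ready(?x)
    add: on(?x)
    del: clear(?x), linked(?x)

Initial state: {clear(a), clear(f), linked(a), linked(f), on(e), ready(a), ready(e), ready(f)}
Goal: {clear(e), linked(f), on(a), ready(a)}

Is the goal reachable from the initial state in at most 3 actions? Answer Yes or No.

Yes

1. bind(e)  →  {clear(a), clear(f), linked(a), linked(e), linked(f), on(e), ready(a), ready(e), ready(f)}
2. flip(e)  →  {clear(a), clear(e), clear(f), linked(a), linked(f), ready(a), ready(e), ready(f)}
3. swap(a)  →  {clear(e), clear(f), linked(f), on(a), ready(a), ready(e), ready(f)}
optimal plan length = 3; 3 ≤ 3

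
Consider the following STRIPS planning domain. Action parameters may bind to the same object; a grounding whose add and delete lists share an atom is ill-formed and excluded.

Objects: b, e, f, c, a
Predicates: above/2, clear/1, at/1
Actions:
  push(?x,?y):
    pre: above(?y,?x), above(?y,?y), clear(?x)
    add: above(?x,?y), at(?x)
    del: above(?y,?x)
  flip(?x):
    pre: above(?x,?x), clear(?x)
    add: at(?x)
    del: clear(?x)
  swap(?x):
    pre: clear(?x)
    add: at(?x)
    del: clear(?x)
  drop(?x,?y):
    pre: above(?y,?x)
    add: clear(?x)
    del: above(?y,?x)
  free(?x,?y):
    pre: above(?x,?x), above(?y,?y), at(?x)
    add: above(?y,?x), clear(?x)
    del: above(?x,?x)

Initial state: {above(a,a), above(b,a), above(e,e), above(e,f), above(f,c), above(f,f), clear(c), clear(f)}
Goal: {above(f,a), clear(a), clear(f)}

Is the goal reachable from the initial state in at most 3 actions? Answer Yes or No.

Yes

1. drop(a,b)  →  {above(a,a), above(e,e), above(e,f), above(f,c), above(f,f), clear(a), clear(c), clear(f)}
2. flip(a)  →  {above(a,a), above(e,e), above(e,f), above(f,c), above(f,f), at(a), clear(c), clear(f)}
3. free(a,f)  →  {above(e,e), above(e,f), above(f,a), above(f,c), above(f,f), at(a), clear(a), clear(c), clear(f)}
optimal plan length = 3; 3 ≤ 3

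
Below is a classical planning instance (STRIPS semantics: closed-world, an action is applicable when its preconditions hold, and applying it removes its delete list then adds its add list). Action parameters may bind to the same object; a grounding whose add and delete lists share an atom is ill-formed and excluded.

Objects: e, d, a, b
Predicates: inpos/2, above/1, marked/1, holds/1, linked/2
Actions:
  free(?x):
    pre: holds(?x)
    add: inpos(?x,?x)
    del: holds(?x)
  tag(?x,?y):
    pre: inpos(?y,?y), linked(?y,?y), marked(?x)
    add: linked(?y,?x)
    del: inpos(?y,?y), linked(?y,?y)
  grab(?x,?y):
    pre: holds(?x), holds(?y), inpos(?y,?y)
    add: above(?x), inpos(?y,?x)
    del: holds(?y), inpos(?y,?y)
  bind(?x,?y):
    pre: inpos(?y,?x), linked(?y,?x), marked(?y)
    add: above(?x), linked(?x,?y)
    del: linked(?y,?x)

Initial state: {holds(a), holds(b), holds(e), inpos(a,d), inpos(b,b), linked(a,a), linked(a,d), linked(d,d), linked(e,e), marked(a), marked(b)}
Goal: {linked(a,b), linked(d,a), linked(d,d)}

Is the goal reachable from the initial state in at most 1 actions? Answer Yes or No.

1. free(a)  →  {holds(b), holds(e), inpos(a,a), inpos(a,d), inpos(b,b), linked(a,a), linked(a,d), linked(d,d), linked(e,e), marked(a), marked(b)}
2. tag(b,a)  →  {holds(b), holds(e), inpos(a,d), inpos(b,b), linked(a,b), linked(a,d), linked(d,d), linked(e,e), marked(a), marked(b)}
3. bind(d,a)  →  {above(d), holds(b), holds(e), inpos(a,d), inpos(b,b), linked(a,b), linked(d,a), linked(d,d), linked(e,e), marked(a), marked(b)}
optimal plan length = 3; 3 > 1

No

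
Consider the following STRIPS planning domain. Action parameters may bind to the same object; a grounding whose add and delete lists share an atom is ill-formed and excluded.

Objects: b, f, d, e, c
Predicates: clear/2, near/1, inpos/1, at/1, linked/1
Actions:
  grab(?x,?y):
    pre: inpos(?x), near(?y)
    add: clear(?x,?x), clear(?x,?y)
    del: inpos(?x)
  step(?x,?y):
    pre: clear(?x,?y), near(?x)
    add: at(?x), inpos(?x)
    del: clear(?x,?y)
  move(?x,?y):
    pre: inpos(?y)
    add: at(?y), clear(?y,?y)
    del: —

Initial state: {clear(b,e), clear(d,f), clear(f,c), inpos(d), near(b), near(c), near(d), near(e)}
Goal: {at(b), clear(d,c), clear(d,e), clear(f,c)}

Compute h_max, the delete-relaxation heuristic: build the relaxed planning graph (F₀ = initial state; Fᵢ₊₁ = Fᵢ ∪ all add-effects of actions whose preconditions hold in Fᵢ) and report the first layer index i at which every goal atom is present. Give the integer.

F0 = init (8 atoms)
F1 = F0 ∪ {at(b), at(d), clear(d,b), clear(d,c), clear(d,d), clear(d,e), inpos(b)}  (15 atoms)
goal ⊆ F1  ⇒  h_max = 1

1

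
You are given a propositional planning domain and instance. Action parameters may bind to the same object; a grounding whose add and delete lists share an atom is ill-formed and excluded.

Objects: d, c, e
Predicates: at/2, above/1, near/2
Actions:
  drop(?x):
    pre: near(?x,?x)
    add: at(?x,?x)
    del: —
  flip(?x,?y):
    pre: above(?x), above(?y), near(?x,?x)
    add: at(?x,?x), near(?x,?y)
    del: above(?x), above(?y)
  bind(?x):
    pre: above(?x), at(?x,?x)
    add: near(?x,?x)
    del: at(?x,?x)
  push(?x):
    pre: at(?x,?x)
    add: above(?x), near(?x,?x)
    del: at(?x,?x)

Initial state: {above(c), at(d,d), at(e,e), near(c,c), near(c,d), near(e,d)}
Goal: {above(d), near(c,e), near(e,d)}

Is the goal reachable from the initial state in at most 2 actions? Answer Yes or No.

No

1. push(d)  →  {above(c), above(d), at(e,e), near(c,c), near(c,d), near(d,d), near(e,d)}
2. push(e)  →  {above(c), above(d), above(e), near(c,c), near(c,d), near(d,d), near(e,d), near(e,e)}
3. flip(c,e)  →  {above(d), at(c,c), near(c,c), near(c,d), near(c,e), near(d,d), near(e,d), near(e,e)}
optimal plan length = 3; 3 > 2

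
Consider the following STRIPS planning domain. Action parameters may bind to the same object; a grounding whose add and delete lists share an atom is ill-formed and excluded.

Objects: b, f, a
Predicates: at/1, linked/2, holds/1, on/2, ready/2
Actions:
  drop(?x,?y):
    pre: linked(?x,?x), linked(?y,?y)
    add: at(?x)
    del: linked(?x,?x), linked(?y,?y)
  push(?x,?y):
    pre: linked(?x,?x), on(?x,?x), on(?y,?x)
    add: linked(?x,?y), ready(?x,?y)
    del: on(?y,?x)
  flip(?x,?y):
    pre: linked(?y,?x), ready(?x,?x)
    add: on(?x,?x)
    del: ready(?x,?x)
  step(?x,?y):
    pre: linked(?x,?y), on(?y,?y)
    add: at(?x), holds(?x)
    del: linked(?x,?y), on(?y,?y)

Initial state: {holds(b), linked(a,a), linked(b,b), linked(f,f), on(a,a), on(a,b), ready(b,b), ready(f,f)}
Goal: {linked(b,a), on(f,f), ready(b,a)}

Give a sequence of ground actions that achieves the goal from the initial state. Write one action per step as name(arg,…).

1. flip(b,b)  →  {holds(b), linked(a,a), linked(b,b), linked(f,f), on(a,a), on(a,b), on(b,b), ready(f,f)}
2. push(b,a)  →  {holds(b), linked(a,a), linked(b,a), linked(b,b), linked(f,f), on(a,a), on(b,b), ready(b,a), ready(f,f)}
3. flip(f,f)  →  {holds(b), linked(a,a), linked(b,a), linked(b,b), linked(f,f), on(a,a), on(b,b), on(f,f), ready(b,a)}

flip(b,b); push(b,a); flip(f,f)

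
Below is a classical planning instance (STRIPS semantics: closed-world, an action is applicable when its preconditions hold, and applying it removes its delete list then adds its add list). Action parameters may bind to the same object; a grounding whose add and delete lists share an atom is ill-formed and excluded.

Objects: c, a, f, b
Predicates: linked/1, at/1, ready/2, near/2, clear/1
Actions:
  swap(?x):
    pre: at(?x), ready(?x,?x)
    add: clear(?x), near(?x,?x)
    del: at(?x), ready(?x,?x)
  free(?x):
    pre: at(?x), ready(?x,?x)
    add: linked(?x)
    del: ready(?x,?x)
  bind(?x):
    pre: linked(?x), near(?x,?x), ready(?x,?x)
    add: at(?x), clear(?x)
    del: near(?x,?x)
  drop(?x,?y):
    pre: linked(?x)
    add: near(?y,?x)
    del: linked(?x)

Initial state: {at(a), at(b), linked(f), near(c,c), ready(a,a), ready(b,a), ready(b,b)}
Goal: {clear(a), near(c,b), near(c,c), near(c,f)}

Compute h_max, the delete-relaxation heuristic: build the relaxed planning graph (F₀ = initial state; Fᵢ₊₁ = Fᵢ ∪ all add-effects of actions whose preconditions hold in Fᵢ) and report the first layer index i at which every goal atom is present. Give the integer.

F0 = init (7 atoms)
F1 = F0 ∪ {clear(a), clear(b), linked(a), linked(b), near(a,a), near(a,f), near(b,b), near(b,f), near(c,f), near(f,f)}  (17 atoms)
F2 = F1 ∪ {near(a,b), near(b,a), near(c,a), near(c,b), near(f,a), near(f,b)}  (23 atoms)
goal ⊆ F2  ⇒  h_max = 2

2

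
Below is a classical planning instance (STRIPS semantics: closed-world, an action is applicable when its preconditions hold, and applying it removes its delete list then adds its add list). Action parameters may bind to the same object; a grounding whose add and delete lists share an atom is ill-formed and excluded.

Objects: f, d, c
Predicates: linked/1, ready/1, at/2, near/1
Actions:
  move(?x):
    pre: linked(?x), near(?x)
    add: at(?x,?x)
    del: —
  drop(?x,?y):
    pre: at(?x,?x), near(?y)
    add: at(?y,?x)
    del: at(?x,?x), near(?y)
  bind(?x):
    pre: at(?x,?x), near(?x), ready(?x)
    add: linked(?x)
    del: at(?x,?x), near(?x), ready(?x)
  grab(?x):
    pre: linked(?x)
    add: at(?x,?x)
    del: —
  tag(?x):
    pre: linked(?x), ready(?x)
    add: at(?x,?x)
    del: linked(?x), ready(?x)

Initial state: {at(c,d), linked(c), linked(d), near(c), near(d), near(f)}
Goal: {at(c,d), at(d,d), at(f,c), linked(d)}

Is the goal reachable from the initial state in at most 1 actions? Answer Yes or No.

1. move(d)  →  {at(c,d), at(d,d), linked(c), linked(d), near(c), near(d), near(f)}
2. move(c)  →  {at(c,c), at(c,d), at(d,d), linked(c), linked(d), near(c), near(d), near(f)}
3. drop(c,f)  →  {at(c,d), at(d,d), at(f,c), linked(c), linked(d), near(c), near(d)}
optimal plan length = 3; 3 > 1

No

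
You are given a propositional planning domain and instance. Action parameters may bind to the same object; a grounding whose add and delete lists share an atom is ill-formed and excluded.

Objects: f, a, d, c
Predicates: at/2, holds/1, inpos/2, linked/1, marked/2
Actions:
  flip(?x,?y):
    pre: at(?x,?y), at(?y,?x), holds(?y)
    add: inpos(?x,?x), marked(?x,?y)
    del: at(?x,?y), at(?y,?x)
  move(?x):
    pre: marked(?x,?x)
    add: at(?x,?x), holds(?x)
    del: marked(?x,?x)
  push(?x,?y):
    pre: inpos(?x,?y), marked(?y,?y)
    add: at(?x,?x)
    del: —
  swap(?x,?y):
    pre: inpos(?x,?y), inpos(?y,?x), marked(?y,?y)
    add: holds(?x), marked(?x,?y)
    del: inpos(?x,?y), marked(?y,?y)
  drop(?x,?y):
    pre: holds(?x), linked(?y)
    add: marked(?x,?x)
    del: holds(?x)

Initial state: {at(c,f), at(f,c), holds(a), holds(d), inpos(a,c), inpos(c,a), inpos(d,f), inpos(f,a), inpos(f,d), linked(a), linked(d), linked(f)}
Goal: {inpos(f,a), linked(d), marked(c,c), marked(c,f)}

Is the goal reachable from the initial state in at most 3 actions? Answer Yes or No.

No

1. drop(a,f)  →  {at(c,f), at(f,c), holds(d), inpos(a,c), inpos(c,a), inpos(d,f), inpos(f,a), inpos(f,d), linked(a), linked(d), linked(f), marked(a,a)}
2. swap(c,a)  →  {at(c,f), at(f,c), holds(c), holds(d), inpos(a,c), inpos(d,f), inpos(f,a), inpos(f,d), linked(a), linked(d), linked(f), marked(c,a)}
3. drop(d,f)  →  {at(c,f), at(f,c), holds(c), inpos(a,c), inpos(d,f), inpos(f,a), inpos(f,d), linked(a), linked(d), linked(f), marked(c,a), marked(d,d)}
4. swap(f,d)  →  {at(c,f), at(f,c), holds(c), holds(f), inpos(a,c), inpos(d,f), inpos(f,a), linked(a), linked(d), linked(f), marked(c,a), marked(f,d)}
5. flip(c,f)  →  {holds(c), holds(f), inpos(a,c), inpos(c,c), inpos(d,f), inpos(f,a), linked(a), linked(d), linked(f), marked(c,a), marked(c,f), marked(f,d)}
6. drop(c,f)  →  {holds(f), inpos(a,c), inpos(c,c), inpos(d,f), inpos(f,a), linked(a), linked(d), linked(f), marked(c,a), marked(c,c), marked(c,f), marked(f,d)}
optimal plan length = 6; 6 > 3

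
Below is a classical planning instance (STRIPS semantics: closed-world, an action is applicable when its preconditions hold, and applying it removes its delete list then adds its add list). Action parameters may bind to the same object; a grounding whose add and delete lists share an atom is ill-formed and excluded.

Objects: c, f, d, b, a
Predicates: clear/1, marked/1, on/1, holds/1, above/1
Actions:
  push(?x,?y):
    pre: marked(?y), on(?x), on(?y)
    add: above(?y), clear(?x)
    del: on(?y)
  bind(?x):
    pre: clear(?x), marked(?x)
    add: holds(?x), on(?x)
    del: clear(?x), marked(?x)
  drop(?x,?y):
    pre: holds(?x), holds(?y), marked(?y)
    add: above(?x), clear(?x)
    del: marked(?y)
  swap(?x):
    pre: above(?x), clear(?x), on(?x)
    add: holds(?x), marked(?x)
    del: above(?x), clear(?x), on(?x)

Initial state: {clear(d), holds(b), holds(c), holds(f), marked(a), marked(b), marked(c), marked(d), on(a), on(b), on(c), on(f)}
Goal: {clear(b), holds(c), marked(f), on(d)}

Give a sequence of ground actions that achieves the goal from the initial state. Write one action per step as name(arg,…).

1. push(b,c)  →  {above(c), clear(b), clear(d), holds(b), holds(c), holds(f), marked(a), marked(b), marked(c), marked(d), on(a), on(b), on(f)}
2. bind(d)  →  {above(c), clear(b), holds(b), holds(c), holds(d), holds(f), marked(a), marked(b), marked(c), on(a), on(b), on(d), on(f)}
3. drop(f,c)  →  {above(c), above(f), clear(b), clear(f), holds(b), holds(c), holds(d), holds(f), marked(a), marked(b), on(a), on(b), on(d), on(f)}
4. swap(f)  →  {above(c), clear(b), holds(b), holds(c), holds(d), holds(f), marked(a), marked(b), marked(f), on(a), on(b), on(d)}

push(b,c); bind(d); drop(f,c); swap(f)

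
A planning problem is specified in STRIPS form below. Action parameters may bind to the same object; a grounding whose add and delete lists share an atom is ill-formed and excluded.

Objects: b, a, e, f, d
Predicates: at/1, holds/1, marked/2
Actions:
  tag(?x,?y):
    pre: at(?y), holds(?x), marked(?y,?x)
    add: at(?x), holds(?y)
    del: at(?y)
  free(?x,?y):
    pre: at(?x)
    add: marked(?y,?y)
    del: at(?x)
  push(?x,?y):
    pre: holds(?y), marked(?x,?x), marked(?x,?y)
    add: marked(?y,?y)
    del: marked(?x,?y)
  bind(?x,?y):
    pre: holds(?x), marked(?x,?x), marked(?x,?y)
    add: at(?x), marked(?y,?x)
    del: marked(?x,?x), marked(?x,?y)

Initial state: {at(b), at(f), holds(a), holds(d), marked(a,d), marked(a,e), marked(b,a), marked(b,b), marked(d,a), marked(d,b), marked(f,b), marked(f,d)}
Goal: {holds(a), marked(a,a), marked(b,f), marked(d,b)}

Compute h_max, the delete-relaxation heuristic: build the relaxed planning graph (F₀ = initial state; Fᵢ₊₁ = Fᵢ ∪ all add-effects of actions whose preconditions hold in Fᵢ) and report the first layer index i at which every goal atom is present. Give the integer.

F0 = init (12 atoms)
F1 = F0 ∪ {at(a), at(d), holds(b), holds(f), marked(a,a), marked(d,d), marked(e,e), marked(f,f)}  (20 atoms)
F2 = F1 ∪ {marked(a,b), marked(b,d), marked(b,f), marked(d,f), marked(e,a)}  (25 atoms)
goal ⊆ F2  ⇒  h_max = 2

2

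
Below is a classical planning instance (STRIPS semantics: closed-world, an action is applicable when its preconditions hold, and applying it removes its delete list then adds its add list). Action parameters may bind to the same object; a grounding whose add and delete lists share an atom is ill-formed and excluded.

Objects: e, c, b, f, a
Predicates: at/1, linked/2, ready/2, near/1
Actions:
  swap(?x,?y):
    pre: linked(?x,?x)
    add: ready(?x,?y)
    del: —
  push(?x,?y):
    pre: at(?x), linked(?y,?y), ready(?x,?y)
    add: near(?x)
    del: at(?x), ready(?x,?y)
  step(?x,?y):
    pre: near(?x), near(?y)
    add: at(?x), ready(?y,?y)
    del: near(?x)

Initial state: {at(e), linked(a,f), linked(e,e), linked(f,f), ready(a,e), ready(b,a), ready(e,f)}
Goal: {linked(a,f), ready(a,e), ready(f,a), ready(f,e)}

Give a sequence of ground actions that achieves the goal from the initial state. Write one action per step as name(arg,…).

1. swap(f,e)  →  {at(e), linked(a,f), linked(e,e), linked(f,f), ready(a,e), ready(b,a), ready(e,f), ready(f,e)}
2. swap(f,a)  →  {at(e), linked(a,f), linked(e,e), linked(f,f), ready(a,e), ready(b,a), ready(e,f), ready(f,a), ready(f,e)}

swap(f,e); swap(f,a)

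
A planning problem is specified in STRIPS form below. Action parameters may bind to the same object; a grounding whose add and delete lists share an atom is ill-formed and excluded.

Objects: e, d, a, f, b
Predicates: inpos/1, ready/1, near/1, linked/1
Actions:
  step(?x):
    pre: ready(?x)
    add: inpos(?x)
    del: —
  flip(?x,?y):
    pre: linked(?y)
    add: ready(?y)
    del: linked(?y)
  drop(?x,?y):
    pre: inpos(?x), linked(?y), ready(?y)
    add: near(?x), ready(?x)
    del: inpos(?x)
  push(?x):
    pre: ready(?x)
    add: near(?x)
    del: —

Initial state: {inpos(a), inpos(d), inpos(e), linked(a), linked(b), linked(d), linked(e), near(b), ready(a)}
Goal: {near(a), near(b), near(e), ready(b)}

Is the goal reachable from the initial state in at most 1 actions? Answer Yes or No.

No

1. flip(e,b)  →  {inpos(a), inpos(d), inpos(e), linked(a), linked(d), linked(e), near(b), ready(a), ready(b)}
2. drop(e,a)  →  {inpos(a), inpos(d), linked(a), linked(d), linked(e), near(b), near(e), ready(a), ready(b), ready(e)}
3. drop(a,e)  →  {inpos(d), linked(a), linked(d), linked(e), near(a), near(b), near(e), ready(a), ready(b), ready(e)}
optimal plan length = 3; 3 > 1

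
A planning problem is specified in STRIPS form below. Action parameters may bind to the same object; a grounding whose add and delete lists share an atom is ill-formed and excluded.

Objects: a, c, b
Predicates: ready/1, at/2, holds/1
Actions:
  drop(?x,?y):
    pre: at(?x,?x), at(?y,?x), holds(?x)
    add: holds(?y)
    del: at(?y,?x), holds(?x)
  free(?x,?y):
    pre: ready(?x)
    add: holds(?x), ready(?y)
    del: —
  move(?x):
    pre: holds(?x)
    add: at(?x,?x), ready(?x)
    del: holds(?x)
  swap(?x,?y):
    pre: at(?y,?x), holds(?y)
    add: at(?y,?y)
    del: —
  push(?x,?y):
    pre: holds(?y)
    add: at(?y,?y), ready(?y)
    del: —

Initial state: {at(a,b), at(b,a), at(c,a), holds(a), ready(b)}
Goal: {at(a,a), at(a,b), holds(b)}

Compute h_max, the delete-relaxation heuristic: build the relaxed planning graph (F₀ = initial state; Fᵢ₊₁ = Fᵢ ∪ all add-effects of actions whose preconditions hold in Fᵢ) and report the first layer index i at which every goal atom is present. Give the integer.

F0 = init (5 atoms)
F1 = F0 ∪ {at(a,a), holds(b), ready(a), ready(c)}  (9 atoms)
goal ⊆ F1  ⇒  h_max = 1

1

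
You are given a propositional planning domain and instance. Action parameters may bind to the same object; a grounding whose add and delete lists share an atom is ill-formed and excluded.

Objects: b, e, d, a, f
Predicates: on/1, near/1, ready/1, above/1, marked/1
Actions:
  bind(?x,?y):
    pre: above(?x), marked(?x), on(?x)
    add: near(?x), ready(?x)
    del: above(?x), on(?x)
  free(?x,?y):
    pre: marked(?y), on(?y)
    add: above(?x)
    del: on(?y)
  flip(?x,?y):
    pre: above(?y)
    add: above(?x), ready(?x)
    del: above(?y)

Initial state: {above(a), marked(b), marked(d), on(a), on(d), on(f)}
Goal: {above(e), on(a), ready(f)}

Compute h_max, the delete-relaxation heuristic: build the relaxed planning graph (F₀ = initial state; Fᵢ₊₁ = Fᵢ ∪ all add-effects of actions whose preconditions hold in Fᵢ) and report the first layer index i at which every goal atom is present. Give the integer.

F0 = init (6 atoms)
F1 = F0 ∪ {above(b), above(d), above(e), above(f), ready(b), ready(d), ready(e), ready(f)}  (14 atoms)
goal ⊆ F1  ⇒  h_max = 1

1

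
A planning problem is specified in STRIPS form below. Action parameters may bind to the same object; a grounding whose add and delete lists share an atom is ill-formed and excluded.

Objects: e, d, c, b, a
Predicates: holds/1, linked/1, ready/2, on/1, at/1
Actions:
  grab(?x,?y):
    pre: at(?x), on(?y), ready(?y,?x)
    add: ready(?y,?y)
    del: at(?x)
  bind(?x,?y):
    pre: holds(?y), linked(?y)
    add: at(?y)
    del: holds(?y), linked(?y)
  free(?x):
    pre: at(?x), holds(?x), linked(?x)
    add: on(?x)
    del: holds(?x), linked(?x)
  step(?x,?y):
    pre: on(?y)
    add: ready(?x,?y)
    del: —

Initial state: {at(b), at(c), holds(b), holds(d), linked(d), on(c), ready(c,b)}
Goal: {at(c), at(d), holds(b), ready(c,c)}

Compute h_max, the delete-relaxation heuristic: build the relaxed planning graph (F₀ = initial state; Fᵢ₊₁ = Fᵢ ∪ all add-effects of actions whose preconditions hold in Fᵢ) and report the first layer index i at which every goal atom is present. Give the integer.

1

F0 = init (7 atoms)
F1 = F0 ∪ {at(d), ready(a,c), ready(b,c), ready(c,c), ready(d,c), ready(e,c)}  (13 atoms)
goal ⊆ F1  ⇒  h_max = 1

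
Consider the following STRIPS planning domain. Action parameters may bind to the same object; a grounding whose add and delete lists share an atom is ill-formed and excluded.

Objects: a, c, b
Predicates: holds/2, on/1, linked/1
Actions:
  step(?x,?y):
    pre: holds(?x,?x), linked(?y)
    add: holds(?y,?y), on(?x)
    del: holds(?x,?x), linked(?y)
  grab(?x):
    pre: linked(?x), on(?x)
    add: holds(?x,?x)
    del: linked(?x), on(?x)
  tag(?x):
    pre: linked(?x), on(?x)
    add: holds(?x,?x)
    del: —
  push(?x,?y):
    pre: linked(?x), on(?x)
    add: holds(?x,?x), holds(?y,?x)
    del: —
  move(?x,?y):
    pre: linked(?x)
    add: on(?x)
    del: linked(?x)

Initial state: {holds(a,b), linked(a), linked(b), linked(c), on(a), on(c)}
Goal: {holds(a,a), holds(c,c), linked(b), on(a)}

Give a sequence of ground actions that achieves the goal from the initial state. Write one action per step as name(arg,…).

grab(c); tag(a)

1. grab(c)  →  {holds(a,b), holds(c,c), linked(a), linked(b), on(a)}
2. tag(a)  →  {holds(a,a), holds(a,b), holds(c,c), linked(a), linked(b), on(a)}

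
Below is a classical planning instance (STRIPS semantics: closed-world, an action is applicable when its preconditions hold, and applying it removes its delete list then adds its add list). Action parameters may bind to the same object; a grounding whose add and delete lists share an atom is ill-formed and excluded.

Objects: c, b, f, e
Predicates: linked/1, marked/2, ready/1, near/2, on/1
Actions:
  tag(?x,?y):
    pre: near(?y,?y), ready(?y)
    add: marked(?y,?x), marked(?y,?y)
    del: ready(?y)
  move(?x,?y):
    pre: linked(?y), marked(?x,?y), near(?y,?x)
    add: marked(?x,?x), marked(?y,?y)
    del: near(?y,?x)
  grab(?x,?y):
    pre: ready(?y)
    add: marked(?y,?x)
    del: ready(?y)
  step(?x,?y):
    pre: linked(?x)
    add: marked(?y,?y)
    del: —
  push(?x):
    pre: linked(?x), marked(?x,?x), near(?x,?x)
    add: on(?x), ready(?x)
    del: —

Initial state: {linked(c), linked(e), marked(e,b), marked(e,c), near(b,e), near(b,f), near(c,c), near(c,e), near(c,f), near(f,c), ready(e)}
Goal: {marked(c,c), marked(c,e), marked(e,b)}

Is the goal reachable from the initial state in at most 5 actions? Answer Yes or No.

Yes

1. move(e,c)  →  {linked(c), linked(e), marked(c,c), marked(e,b), marked(e,c), marked(e,e), near(b,e), near(b,f), near(c,c), near(c,f), near(f,c), ready(e)}
2. push(c)  →  {linked(c), linked(e), marked(c,c), marked(e,b), marked(e,c), marked(e,e), near(b,e), near(b,f), near(c,c), near(c,f), near(f,c), on(c), ready(c), ready(e)}
3. tag(e,c)  →  {linked(c), linked(e), marked(c,c), marked(c,e), marked(e,b), marked(e,c), marked(e,e), near(b,e), near(b,f), near(c,c), near(c,f), near(f,c), on(c), ready(e)}
optimal plan length = 3; 3 ≤ 5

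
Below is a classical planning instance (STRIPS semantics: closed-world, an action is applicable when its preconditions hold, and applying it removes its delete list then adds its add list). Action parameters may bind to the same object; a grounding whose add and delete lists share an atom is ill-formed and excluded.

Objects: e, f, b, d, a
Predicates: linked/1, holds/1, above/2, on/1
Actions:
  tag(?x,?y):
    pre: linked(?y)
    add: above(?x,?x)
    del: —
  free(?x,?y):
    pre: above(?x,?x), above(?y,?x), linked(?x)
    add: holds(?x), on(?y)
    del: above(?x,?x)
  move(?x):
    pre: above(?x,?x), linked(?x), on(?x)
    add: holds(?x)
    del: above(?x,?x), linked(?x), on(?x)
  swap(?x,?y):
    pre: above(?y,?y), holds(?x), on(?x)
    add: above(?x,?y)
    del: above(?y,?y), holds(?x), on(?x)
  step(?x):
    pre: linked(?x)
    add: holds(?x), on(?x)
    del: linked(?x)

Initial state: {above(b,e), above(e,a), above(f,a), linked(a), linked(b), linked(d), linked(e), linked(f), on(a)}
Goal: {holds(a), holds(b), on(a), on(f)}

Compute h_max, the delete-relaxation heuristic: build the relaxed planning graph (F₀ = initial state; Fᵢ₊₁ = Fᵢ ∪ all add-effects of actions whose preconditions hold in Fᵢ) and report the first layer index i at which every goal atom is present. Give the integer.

1

F0 = init (9 atoms)
F1 = F0 ∪ {above(a,a), above(b,b), above(d,d), above(e,e), above(f,f), holds(a), holds(b), holds(d), holds(e), holds(f), on(b), on(d), on(e), on(f)}  (23 atoms)
goal ⊆ F1  ⇒  h_max = 1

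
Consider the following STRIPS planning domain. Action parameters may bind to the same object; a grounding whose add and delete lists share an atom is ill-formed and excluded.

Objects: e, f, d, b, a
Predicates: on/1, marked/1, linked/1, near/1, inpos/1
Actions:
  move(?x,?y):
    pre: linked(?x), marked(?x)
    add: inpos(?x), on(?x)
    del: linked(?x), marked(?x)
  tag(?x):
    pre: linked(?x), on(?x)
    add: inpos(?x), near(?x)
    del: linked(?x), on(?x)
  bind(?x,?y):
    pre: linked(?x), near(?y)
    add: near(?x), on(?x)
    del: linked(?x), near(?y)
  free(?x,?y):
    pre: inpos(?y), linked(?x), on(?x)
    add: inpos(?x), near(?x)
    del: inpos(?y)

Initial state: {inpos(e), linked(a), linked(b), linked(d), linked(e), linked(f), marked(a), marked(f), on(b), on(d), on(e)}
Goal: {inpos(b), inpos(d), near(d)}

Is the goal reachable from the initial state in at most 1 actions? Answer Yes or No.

1. tag(d)  →  {inpos(d), inpos(e), linked(a), linked(b), linked(e), linked(f), marked(a), marked(f), near(d), on(b), on(e)}
2. tag(b)  →  {inpos(b), inpos(d), inpos(e), linked(a), linked(e), linked(f), marked(a), marked(f), near(b), near(d), on(e)}
optimal plan length = 2; 2 > 1

No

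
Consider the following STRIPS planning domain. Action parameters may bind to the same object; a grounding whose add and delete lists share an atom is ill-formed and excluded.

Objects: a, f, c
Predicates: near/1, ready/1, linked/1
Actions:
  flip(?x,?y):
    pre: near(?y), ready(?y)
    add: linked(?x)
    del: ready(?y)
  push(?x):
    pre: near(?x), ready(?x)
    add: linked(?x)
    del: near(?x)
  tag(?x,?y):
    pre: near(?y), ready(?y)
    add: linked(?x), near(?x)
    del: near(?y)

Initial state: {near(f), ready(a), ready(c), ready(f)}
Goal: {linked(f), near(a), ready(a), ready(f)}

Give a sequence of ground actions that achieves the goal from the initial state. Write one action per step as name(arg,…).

1. tag(a,f)  →  {linked(a), near(a), ready(a), ready(c), ready(f)}
2. tag(f,a)  →  {linked(a), linked(f), near(f), ready(a), ready(c), ready(f)}
3. tag(a,f)  →  {linked(a), linked(f), near(a), ready(a), ready(c), ready(f)}

tag(a,f); tag(f,a); tag(a,f)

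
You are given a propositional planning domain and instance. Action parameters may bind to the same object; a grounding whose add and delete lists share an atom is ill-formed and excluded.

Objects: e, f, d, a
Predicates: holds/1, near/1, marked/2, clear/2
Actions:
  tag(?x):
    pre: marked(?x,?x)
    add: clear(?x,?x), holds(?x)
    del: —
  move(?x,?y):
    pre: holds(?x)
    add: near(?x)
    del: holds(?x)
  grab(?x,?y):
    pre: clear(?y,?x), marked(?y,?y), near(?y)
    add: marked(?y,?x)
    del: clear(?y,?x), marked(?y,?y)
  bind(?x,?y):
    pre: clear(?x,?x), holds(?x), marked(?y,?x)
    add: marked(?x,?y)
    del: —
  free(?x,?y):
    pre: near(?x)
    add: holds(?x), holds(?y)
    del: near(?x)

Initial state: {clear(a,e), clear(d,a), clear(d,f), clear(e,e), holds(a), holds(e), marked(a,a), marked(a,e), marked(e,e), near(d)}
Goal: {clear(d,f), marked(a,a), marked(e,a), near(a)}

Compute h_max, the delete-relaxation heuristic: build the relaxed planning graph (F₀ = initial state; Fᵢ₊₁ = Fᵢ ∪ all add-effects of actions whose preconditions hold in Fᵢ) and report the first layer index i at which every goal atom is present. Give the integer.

F0 = init (10 atoms)
F1 = F0 ∪ {clear(a,a), holds(d), holds(f), marked(e,a), near(a), near(e)}  (16 atoms)
goal ⊆ F1  ⇒  h_max = 1

1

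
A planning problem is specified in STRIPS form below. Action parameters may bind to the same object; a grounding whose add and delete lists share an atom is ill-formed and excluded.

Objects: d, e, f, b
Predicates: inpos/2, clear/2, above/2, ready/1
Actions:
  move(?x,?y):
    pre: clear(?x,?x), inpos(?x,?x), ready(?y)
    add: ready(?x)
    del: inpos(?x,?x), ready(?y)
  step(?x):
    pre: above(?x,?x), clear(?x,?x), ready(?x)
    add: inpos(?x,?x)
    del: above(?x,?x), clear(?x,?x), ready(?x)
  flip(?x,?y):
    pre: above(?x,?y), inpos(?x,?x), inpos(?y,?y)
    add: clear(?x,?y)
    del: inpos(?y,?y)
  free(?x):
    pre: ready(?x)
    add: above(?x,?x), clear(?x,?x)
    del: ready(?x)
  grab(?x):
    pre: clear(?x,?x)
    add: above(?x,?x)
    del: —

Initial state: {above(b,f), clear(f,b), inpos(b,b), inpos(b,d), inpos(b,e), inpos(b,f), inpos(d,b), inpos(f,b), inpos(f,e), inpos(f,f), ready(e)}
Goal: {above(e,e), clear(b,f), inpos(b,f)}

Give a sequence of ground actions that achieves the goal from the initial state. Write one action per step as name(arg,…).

1. flip(b,f)  →  {above(b,f), clear(b,f), clear(f,b), inpos(b,b), inpos(b,d), inpos(b,e), inpos(b,f), inpos(d,b), inpos(f,b), inpos(f,e), ready(e)}
2. free(e)  →  {above(b,f), above(e,e), clear(b,f), clear(e,e), clear(f,b), inpos(b,b), inpos(b,d), inpos(b,e), inpos(b,f), inpos(d,b), inpos(f,b), inpos(f,e)}

flip(b,f); free(e)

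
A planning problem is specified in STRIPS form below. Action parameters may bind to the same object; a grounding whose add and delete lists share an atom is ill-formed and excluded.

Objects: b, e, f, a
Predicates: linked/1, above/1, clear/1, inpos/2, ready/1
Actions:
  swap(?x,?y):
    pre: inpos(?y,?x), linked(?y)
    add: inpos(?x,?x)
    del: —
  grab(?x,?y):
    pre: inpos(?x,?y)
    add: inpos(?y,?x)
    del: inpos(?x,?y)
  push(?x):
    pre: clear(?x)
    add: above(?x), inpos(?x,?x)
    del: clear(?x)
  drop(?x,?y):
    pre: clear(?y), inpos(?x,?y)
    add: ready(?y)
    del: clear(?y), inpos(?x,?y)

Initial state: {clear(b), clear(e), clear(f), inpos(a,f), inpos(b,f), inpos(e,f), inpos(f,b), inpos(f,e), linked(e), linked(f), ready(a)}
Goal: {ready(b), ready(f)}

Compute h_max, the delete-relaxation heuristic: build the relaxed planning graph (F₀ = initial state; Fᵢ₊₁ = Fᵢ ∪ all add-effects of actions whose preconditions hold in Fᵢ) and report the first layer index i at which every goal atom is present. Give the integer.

F0 = init (11 atoms)
F1 = F0 ∪ {above(b), above(e), above(f), inpos(b,b), inpos(e,e), inpos(f,a), inpos(f,f), ready(b), ready(e), ready(f)}  (21 atoms)
goal ⊆ F1  ⇒  h_max = 1

1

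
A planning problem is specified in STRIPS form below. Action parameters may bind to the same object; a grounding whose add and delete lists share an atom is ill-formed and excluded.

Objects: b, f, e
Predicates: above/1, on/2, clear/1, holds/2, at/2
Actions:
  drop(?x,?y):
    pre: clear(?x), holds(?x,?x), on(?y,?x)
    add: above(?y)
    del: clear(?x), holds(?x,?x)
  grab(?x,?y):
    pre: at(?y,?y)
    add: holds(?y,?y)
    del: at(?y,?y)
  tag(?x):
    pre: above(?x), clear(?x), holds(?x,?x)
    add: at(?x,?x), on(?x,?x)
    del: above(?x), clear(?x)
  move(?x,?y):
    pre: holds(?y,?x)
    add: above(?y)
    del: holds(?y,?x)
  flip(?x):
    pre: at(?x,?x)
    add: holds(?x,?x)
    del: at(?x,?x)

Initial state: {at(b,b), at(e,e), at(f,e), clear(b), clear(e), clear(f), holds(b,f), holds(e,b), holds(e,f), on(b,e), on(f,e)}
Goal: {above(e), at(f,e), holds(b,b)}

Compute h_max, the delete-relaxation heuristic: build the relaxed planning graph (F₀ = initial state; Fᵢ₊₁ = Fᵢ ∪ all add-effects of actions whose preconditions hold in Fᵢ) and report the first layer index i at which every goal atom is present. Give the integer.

F0 = init (11 atoms)
F1 = F0 ∪ {above(b), above(e), holds(b,b), holds(e,e)}  (15 atoms)
goal ⊆ F1  ⇒  h_max = 1

1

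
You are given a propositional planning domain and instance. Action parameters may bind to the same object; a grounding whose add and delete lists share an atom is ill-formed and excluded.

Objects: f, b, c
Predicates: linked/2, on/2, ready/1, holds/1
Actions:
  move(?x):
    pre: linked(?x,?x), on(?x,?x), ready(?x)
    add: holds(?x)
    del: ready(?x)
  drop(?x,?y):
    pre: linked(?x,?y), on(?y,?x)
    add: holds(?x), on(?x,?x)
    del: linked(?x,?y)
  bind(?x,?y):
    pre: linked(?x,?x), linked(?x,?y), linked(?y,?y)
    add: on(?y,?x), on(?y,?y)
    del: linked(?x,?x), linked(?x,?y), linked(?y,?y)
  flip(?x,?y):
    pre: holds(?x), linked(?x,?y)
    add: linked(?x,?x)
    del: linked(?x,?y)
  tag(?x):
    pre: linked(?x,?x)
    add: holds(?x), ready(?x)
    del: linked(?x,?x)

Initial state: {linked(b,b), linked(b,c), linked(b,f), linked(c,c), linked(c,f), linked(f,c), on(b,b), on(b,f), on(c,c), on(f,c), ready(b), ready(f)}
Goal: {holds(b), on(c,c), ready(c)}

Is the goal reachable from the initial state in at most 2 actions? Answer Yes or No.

1. move(b)  →  {holds(b), linked(b,b), linked(b,c), linked(b,f), linked(c,c), linked(c,f), linked(f,c), on(b,b), on(b,f), on(c,c), on(f,c), ready(f)}
2. tag(c)  →  {holds(b), holds(c), linked(b,b), linked(b,c), linked(b,f), linked(c,f), linked(f,c), on(b,b), on(b,f), on(c,c), on(f,c), ready(c), ready(f)}
optimal plan length = 2; 2 ≤ 2

Yes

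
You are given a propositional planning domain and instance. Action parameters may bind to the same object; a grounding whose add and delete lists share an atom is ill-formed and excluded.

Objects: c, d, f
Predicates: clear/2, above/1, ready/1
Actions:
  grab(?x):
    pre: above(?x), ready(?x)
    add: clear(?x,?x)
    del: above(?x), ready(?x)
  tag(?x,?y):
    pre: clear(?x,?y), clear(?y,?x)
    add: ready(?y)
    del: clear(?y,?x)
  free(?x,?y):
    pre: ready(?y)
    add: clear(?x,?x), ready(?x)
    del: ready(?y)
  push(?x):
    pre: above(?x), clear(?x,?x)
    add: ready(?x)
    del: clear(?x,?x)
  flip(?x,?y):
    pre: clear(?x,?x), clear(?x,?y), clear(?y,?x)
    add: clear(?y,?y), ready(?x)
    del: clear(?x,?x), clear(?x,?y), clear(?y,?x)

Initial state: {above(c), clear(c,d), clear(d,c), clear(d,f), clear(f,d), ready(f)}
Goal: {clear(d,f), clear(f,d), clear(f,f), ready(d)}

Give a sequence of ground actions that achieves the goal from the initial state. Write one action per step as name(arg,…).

tag(c,d); free(c,f); free(f,c)

1. tag(c,d)  →  {above(c), clear(c,d), clear(d,f), clear(f,d), ready(d), ready(f)}
2. free(c,f)  →  {above(c), clear(c,c), clear(c,d), clear(d,f), clear(f,d), ready(c), ready(d)}
3. free(f,c)  →  {above(c), clear(c,c), clear(c,d), clear(d,f), clear(f,d), clear(f,f), ready(d), ready(f)}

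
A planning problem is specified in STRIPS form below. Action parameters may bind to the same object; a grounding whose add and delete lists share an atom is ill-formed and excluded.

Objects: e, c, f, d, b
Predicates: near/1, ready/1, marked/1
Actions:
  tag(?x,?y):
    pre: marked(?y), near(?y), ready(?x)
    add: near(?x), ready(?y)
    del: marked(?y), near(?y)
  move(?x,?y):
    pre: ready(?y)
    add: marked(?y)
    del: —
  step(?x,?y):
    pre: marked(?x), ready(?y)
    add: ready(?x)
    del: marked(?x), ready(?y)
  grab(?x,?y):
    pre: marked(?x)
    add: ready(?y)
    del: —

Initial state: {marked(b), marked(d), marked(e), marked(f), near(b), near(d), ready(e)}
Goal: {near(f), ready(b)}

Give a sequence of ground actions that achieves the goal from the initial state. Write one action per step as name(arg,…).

1. step(f,e)  →  {marked(b), marked(d), marked(e), near(b), near(d), ready(f)}
2. tag(f,b)  →  {marked(d), marked(e), near(d), near(f), ready(b), ready(f)}

step(f,e); tag(f,b)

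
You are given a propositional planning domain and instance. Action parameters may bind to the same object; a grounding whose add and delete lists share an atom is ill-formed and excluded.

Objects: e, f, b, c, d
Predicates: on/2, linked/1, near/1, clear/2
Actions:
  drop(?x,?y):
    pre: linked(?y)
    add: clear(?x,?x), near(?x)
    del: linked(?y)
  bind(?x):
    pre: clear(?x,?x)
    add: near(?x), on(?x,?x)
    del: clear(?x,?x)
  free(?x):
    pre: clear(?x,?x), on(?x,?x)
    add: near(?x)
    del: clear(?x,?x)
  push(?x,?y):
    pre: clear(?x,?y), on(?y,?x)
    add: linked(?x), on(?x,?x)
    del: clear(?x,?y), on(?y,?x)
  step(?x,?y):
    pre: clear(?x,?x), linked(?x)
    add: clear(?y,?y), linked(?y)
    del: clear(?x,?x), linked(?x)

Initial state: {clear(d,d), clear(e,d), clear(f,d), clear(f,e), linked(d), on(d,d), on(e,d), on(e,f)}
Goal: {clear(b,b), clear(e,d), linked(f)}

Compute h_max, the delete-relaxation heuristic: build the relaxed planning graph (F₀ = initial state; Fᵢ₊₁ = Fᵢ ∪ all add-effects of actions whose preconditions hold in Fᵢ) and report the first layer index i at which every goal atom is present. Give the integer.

1

F0 = init (8 atoms)
F1 = F0 ∪ {clear(b,b), clear(c,c), clear(e,e), clear(f,f), linked(b), linked(c), linked(e), linked(f), near(b), near(c), near(d), near(e), near(f), on(f,f)}  (22 atoms)
goal ⊆ F1  ⇒  h_max = 1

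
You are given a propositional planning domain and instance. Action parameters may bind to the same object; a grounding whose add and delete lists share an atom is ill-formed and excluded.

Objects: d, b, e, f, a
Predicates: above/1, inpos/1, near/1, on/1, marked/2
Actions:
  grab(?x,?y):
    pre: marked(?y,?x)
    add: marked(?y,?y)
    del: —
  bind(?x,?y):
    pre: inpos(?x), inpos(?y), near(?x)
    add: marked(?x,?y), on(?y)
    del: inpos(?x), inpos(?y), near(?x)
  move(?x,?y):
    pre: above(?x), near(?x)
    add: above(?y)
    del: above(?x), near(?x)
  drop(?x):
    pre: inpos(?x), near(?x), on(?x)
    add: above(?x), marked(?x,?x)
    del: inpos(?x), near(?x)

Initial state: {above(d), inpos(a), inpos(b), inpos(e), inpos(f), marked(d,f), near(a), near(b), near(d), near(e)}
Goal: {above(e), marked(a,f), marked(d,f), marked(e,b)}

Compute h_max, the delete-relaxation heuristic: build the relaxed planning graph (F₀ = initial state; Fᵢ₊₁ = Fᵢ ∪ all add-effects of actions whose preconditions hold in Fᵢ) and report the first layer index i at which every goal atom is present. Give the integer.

1

F0 = init (10 atoms)
F1 = F0 ∪ {above(a), above(b), above(e), above(f), marked(a,a), marked(a,b), marked(a,e), marked(a,f), marked(b,a), marked(b,b), marked(b,e), marked(b,f), marked(d,d), marked(e,a), marked(e,b), marked(e,e), marked(e,f), on(a), on(b), on(e), on(f)}  (31 atoms)
goal ⊆ F1  ⇒  h_max = 1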